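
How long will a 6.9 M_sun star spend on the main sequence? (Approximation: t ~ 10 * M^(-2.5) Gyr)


t = 10 * M^(-2.5) = 10 * 6.9^(-2.5) = 0.08

0.08 Gyr


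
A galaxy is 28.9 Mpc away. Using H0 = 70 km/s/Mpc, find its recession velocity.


v = H0 * d = 70 * 28.9 = 2023.0

2023.0 km/s


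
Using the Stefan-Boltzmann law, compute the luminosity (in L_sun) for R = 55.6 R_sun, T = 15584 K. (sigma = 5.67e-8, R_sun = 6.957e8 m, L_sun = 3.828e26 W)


R = 55.6 * 6.957e8 m = 3.868092e+10 m. L = 4*pi*R^2*sigma*T^4 = 4*pi*(3.868092e+10)^2 * 5.67e-8 * 15584^4 = 6.28785142e+31 W. L/L_sun = 6.28785142e+31 / 3.828e26 = 164259.4415

164259.4415 L_sun


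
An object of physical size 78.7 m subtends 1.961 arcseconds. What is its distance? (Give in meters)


D = size / theta_rad, theta_rad = 1.961 * pi/(180*3600) = 9.507e-06, D = 8.278e+06

8.278e+06 m


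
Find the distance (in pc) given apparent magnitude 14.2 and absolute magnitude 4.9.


d = 10^((m - M + 5)/5) = 10^((14.2 - 4.9 + 5)/5) = 724.436

724.436 pc


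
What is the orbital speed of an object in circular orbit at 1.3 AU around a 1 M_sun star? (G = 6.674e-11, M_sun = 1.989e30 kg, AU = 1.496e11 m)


v = sqrt(GM/r) = sqrt(6.674e-11 * 1.989e+30 / 1.945e+11) = 26126.0059

26126.0059 m/s


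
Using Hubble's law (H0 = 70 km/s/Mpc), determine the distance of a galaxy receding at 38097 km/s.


d = v / H0 = 38097 / 70 = 544.2429

544.2429 Mpc


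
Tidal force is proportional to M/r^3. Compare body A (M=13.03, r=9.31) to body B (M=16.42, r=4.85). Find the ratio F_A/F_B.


Ratio = (M1/r1^3) / (M2/r2^3) = (13.03/9.31^3) / (16.42/4.85^3) = 0.1122

0.1122


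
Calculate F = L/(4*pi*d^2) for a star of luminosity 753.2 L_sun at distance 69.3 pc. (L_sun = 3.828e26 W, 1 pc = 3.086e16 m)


F = L / (4*pi*d^2) = 2.883e+29 / (4*pi*(2.139e+18)^2) = 5.017e-09

5.017e-09 W/m^2


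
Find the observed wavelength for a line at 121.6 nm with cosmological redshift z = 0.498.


lam_obs = lam_emit * (1 + z) = 121.6 * (1 + 0.498) = 182.1568

182.1568 nm


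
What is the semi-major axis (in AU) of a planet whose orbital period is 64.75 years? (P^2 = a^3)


a = P^(2/3) = 64.75^(2/3) = 16.1248

16.1248 AU


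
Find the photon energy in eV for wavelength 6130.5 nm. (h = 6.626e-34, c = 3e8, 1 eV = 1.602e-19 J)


E = hc/lambda = 6.626e-34 * 3e8 / 6.131e-06 = 3.242e-20 J = 0.2024 eV

0.2024 eV


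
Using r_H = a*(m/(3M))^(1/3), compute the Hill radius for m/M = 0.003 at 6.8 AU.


r_H = a * (m/3M)^(1/3) = 6.8 * (0.003/3)^(1/3) = 0.68

0.68 AU


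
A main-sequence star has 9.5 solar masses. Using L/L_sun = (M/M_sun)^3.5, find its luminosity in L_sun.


L/L_sun = (M/M_sun)^3.5 = 9.5^3.5 = 2642.6072

2642.6072 L_sun


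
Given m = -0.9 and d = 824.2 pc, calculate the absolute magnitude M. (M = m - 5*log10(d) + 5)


M = m - 5*log10(d) + 5 = -0.9 - 5*log10(824.2) + 5 = -10.4802

-10.4802


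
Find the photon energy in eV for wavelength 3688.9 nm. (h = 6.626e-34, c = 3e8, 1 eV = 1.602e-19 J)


E = hc/lambda = 6.626e-34 * 3e8 / 3.689e-06 = 5.389e-20 J = 0.3364 eV

0.3364 eV


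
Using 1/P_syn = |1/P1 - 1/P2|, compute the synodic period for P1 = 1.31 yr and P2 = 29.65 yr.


1/P_syn = |1/P1 - 1/P2| = |1/1.31 - 1/29.65| => P_syn = 1.3706

1.3706 years


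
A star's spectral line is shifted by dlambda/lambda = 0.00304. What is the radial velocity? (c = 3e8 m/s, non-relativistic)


v = (dlambda/lambda) * c = 0.00304 * 3e8 = 912000.0

912000.0 m/s


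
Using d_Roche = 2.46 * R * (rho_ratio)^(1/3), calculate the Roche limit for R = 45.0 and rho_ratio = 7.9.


d_Roche = 2.46 * 45.0 * 7.9^(1/3) = 220.4736

220.4736


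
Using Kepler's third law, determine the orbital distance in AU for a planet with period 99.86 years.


a = P^(2/3) = 99.86^(2/3) = 21.5242

21.5242 AU


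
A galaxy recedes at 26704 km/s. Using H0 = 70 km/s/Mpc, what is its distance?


d = v / H0 = 26704 / 70 = 381.4857

381.4857 Mpc


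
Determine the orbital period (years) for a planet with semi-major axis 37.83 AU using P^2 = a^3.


P = a^(3/2) = 37.83^1.5 = 232.6776

232.6776 years


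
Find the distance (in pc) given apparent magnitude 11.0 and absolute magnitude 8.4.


d = 10^((m - M + 5)/5) = 10^((11.0 - 8.4 + 5)/5) = 33.1131

33.1131 pc


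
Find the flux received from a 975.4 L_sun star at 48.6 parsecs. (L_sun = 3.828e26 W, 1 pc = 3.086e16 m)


F = L / (4*pi*d^2) = 3.734e+29 / (4*pi*(1.500e+18)^2) = 1.321e-08

1.321e-08 W/m^2


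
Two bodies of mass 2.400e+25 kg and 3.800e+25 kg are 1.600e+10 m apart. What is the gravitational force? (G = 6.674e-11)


F = G*m1*m2/r^2 = 6.674e-11 * 2.400e+25 * 3.800e+25 / (1.600e+10)^2 = 6.674e-11 * 9.120e+50 / 2.560e+20 = 2.378e+20

2.378e+20 N


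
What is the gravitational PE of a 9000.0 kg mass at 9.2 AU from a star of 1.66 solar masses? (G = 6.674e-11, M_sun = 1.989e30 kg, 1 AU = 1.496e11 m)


M = 1.66 * 1.989e30 kg = 3.30174e+30 kg; r = 9.2 AU * 1.496e11 m/AU = 1.37632e+12 m. U = -GM*m/r = -(6.674e-11 * 3.30174e+30 * 9000.0) / 1.37632e+12 = -1.441e+12

-1.441e+12 J


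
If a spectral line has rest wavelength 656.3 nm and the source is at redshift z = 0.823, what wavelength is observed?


lam_obs = lam_emit * (1 + z) = 656.3 * (1 + 0.823) = 1196.4349

1196.4349 nm


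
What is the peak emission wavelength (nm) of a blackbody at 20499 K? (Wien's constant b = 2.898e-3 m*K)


lam_max = b / T = 2.898e-3 / 20499 = 1.414e-07 m = 141.3727 nm

141.3727 nm


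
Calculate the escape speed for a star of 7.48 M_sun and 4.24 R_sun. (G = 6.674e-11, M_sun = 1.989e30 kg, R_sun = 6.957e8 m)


M = 7.48 * 1.989e30 kg = 1.487772e+31 kg; R = 4.24 * 6.957e8 m = 2.949768e+09 m. v_esc = sqrt(2GM/R) = sqrt(2 * 6.674e-11 * 1.487772e+31 / 2.949768e+09) = 820507.1304

820507.1304 m/s


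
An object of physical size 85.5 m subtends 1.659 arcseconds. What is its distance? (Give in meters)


D = size / theta_rad, theta_rad = 1.659 * pi/(180*3600) = 8.043e-06, D = 1.063e+07

1.063e+07 m


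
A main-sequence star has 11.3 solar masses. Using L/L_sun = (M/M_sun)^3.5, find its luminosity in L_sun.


L/L_sun = (M/M_sun)^3.5 = 11.3^3.5 = 4850.3665

4850.3665 L_sun


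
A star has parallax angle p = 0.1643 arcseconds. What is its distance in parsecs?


d = 1/p = 1/0.1643 = 6.0864

6.0864 pc


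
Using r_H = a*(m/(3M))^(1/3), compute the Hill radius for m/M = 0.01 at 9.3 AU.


r_H = a * (m/3M)^(1/3) = 9.3 * (0.01/3)^(1/3) = 1.3892

1.3892 AU


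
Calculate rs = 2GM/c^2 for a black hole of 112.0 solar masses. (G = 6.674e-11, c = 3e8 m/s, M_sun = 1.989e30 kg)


M = 112.0 * 1.989e30 kg = 2.22768e+32 kg. rs = 2GM/c^2 = 2 * 6.674e-11 * 2.22768e+32 / (3e8)^2 = 330389.696

330389.696 m


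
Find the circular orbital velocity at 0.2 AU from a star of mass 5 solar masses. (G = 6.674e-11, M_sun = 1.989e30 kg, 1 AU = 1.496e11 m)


v = sqrt(GM/r) = sqrt(6.674e-11 * 9.945e+30 / 2.992e+10) = 148941.1491

148941.1491 m/s


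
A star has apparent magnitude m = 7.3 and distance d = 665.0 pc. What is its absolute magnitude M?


M = m - 5*log10(d) + 5 = 7.3 - 5*log10(665.0) + 5 = -1.8141

-1.8141


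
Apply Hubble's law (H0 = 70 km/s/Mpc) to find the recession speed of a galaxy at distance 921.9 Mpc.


v = H0 * d = 70 * 921.9 = 64533.0

64533.0 km/s


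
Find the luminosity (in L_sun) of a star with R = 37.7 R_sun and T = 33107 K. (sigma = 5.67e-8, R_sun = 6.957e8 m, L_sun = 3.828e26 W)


R = 37.7 * 6.957e8 m = 2.622789e+10 m. L = 4*pi*R^2*sigma*T^4 = 4*pi*(2.622789e+10)^2 * 5.67e-8 * 33107^4 = 5.888422254e+32 W. L/L_sun = 5.888422254e+32 / 3.828e26 = 1.538e+06

1.538e+06 L_sun


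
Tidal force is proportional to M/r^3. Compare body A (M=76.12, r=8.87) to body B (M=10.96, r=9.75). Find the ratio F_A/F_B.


Ratio = (M1/r1^3) / (M2/r2^3) = (76.12/8.87^3) / (10.96/9.75^3) = 9.2243

9.2243


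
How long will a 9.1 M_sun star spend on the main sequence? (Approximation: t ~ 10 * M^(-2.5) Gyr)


t = 10 * M^(-2.5) = 10 * 9.1^(-2.5) = 0.04

0.04 Gyr


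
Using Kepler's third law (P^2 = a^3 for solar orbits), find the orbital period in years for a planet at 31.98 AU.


P = a^(3/2) = 31.98^1.5 = 180.8497

180.8497 years


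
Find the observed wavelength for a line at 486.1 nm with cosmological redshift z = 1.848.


lam_obs = lam_emit * (1 + z) = 486.1 * (1 + 1.848) = 1384.4128

1384.4128 nm


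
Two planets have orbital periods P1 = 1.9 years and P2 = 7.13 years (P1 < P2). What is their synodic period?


1/P_syn = |1/P1 - 1/P2| = |1/1.9 - 1/7.13| => P_syn = 2.5902

2.5902 years


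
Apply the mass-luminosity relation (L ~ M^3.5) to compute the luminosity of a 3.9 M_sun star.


L/L_sun = (M/M_sun)^3.5 = 3.9^3.5 = 117.1456

117.1456 L_sun


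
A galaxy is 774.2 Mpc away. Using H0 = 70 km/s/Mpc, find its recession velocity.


v = H0 * d = 70 * 774.2 = 54194.0

54194.0 km/s


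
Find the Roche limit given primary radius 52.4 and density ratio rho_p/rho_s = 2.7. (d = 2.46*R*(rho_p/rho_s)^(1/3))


d_Roche = 2.46 * 52.4 * 2.7^(1/3) = 179.4958

179.4958


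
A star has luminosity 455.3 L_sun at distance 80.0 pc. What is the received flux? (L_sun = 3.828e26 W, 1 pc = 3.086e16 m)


F = L / (4*pi*d^2) = 1.743e+29 / (4*pi*(2.469e+18)^2) = 2.276e-09

2.276e-09 W/m^2


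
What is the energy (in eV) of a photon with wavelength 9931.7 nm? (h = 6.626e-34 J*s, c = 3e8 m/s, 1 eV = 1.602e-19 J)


E = hc/lambda = 6.626e-34 * 3e8 / 9.932e-06 = 2.001e-20 J = 0.1249 eV

0.1249 eV


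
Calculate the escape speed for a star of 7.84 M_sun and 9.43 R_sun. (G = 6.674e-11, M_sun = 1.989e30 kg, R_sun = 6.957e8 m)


M = 7.84 * 1.989e30 kg = 1.559376e+31 kg; R = 9.43 * 6.957e8 m = 6.560451e+09 m. v_esc = sqrt(2GM/R) = sqrt(2 * 6.674e-11 * 1.559376e+31 / 6.560451e+09) = 563270.0684

563270.0684 m/s


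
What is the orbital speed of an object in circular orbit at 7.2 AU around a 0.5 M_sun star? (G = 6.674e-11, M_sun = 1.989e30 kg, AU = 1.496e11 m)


v = sqrt(GM/r) = sqrt(6.674e-11 * 9.945e+29 / 1.077e+12) = 7849.8878

7849.8878 m/s


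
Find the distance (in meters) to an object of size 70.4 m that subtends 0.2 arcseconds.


D = size / theta_rad, theta_rad = 0.2 * pi/(180*3600) = 9.696e-07, D = 7.261e+07

7.261e+07 m


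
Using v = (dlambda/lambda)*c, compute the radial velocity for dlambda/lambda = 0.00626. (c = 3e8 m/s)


v = (dlambda/lambda) * c = 0.00626 * 3e8 = 1.878e+06

1.878e+06 m/s


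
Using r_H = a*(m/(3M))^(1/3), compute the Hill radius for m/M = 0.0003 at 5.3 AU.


r_H = a * (m/3M)^(1/3) = 5.3 * (0.0003/3)^(1/3) = 0.246

0.246 AU


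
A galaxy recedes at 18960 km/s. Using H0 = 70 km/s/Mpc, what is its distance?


d = v / H0 = 18960 / 70 = 270.8571

270.8571 Mpc


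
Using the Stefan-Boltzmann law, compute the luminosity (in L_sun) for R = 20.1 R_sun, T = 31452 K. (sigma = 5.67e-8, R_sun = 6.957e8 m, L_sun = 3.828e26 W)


R = 20.1 * 6.957e8 m = 1.398357e+10 m. L = 4*pi*R^2*sigma*T^4 = 4*pi*(1.398357e+10)^2 * 5.67e-8 * 31452^4 = 1.363396304e+32 W. L/L_sun = 1.363396304e+32 / 3.828e26 = 356164.1338

356164.1338 L_sun


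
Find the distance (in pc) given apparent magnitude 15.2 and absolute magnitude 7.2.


d = 10^((m - M + 5)/5) = 10^((15.2 - 7.2 + 5)/5) = 398.1072

398.1072 pc


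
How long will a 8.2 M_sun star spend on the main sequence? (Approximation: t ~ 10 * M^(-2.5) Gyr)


t = 10 * M^(-2.5) = 10 * 8.2^(-2.5) = 0.0519

0.0519 Gyr


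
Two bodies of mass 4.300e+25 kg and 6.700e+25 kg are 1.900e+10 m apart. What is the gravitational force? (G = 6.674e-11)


F = G*m1*m2/r^2 = 6.674e-11 * 4.300e+25 * 6.700e+25 / (1.900e+10)^2 = 6.674e-11 * 2.881e+51 / 3.610e+20 = 5.326e+20

5.326e+20 N


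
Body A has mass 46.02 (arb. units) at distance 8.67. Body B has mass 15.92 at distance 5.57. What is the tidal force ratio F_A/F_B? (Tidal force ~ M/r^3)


Ratio = (M1/r1^3) / (M2/r2^3) = (46.02/8.67^3) / (15.92/5.57^3) = 0.7665

0.7665


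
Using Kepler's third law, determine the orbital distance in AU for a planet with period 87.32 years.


a = P^(2/3) = 87.32^(2/3) = 19.6823

19.6823 AU


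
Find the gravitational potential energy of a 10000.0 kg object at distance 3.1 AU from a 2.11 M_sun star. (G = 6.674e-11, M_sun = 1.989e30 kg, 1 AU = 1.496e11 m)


M = 2.11 * 1.989e30 kg = 4.19679e+30 kg; r = 3.1 AU * 1.496e11 m/AU = 4.6376e+11 m. U = -GM*m/r = -(6.674e-11 * 4.19679e+30 * 10000.0) / 4.6376e+11 = -6.040e+12

-6.040e+12 J


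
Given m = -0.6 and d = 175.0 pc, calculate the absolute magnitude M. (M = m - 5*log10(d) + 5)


M = m - 5*log10(d) + 5 = -0.6 - 5*log10(175.0) + 5 = -6.8152

-6.8152


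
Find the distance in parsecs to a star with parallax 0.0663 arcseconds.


d = 1/p = 1/0.0663 = 15.083

15.083 pc


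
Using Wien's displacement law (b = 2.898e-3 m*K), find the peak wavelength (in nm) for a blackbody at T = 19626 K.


lam_max = b / T = 2.898e-3 / 19626 = 1.477e-07 m = 147.6613 nm

147.6613 nm


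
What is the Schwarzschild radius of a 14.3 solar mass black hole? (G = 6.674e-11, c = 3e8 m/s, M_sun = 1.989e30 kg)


M = 14.3 * 1.989e30 kg = 2.84427e+31 kg. rs = 2GM/c^2 = 2 * 6.674e-11 * 2.84427e+31 / (3e8)^2 = 42183.6844

42183.6844 m


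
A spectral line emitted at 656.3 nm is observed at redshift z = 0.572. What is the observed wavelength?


lam_obs = lam_emit * (1 + z) = 656.3 * (1 + 0.572) = 1031.7036

1031.7036 nm


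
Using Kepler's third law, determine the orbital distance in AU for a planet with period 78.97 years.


a = P^(2/3) = 78.97^(2/3) = 18.4067

18.4067 AU


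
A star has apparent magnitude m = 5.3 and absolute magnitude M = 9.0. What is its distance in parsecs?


d = 10^((m - M + 5)/5) = 10^((5.3 - 9.0 + 5)/5) = 1.8197

1.8197 pc


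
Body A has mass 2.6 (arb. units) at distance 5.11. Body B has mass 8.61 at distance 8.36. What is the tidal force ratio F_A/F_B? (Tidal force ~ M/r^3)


Ratio = (M1/r1^3) / (M2/r2^3) = (2.6/5.11^3) / (8.61/8.36^3) = 1.3223

1.3223


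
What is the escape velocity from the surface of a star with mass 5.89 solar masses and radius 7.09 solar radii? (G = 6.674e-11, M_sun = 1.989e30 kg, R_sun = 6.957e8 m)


M = 5.89 * 1.989e30 kg = 1.171521e+31 kg; R = 7.09 * 6.957e8 m = 4.932513e+09 m. v_esc = sqrt(2GM/R) = sqrt(2 * 6.674e-11 * 1.171521e+31 / 4.932513e+09) = 563052.6654

563052.6654 m/s


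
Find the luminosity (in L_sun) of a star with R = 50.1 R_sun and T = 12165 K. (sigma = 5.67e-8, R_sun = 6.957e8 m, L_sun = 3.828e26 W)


R = 50.1 * 6.957e8 m = 3.485457e+10 m. L = 4*pi*R^2*sigma*T^4 = 4*pi*(3.485457e+10)^2 * 5.67e-8 * 12165^4 = 1.895661695e+31 W. L/L_sun = 1.895661695e+31 / 3.828e26 = 49520.9429

49520.9429 L_sun


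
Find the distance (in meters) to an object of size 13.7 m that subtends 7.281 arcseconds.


D = size / theta_rad, theta_rad = 7.281 * pi/(180*3600) = 3.530e-05, D = 388109.8538

388109.8538 m


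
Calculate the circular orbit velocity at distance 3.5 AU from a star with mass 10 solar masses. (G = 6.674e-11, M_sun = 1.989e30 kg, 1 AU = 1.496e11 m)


v = sqrt(GM/r) = sqrt(6.674e-11 * 1.989e+31 / 5.236e+11) = 50351.2984

50351.2984 m/s


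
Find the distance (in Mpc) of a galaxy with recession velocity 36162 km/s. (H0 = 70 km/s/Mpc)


d = v / H0 = 36162 / 70 = 516.6

516.6 Mpc


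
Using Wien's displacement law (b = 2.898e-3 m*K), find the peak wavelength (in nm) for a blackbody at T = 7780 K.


lam_max = b / T = 2.898e-3 / 7780 = 3.725e-07 m = 372.4936 nm

372.4936 nm


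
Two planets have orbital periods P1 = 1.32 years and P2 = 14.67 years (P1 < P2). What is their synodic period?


1/P_syn = |1/P1 - 1/P2| = |1/1.32 - 1/14.67| => P_syn = 1.4505

1.4505 years


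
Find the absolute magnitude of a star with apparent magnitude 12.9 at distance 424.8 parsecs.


M = m - 5*log10(d) + 5 = 12.9 - 5*log10(424.8) + 5 = 4.7591

4.7591


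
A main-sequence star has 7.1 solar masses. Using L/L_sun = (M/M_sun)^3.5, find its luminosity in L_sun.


L/L_sun = (M/M_sun)^3.5 = 7.1^3.5 = 953.6834

953.6834 L_sun


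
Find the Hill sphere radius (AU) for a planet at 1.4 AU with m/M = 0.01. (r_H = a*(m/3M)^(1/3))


r_H = a * (m/3M)^(1/3) = 1.4 * (0.01/3)^(1/3) = 0.2091

0.2091 AU


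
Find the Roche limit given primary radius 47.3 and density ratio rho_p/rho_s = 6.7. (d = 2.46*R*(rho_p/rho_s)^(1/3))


d_Roche = 2.46 * 47.3 * 6.7^(1/3) = 219.3585

219.3585


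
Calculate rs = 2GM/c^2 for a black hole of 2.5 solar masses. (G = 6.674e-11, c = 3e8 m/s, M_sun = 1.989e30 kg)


M = 2.5 * 1.989e30 kg = 4.9725e+30 kg. rs = 2GM/c^2 = 2 * 6.674e-11 * 4.9725e+30 / (3e8)^2 = 7374.77

7374.77 m


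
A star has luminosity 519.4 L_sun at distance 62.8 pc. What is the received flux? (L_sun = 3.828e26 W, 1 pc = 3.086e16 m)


F = L / (4*pi*d^2) = 1.988e+29 / (4*pi*(1.938e+18)^2) = 4.213e-09

4.213e-09 W/m^2


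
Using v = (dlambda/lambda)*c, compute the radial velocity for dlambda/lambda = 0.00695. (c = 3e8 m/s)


v = (dlambda/lambda) * c = 0.00695 * 3e8 = 2.085e+06

2.085e+06 m/s


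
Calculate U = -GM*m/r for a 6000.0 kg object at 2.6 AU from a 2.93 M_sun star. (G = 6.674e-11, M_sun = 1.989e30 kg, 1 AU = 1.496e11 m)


M = 2.93 * 1.989e30 kg = 5.82777e+30 kg; r = 2.6 AU * 1.496e11 m/AU = 3.8896e+11 m. U = -GM*m/r = -(6.674e-11 * 5.82777e+30 * 6000.0) / 3.8896e+11 = -6.000e+12

-6.000e+12 J


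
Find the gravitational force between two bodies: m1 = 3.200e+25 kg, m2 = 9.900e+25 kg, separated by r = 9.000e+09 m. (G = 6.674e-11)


F = G*m1*m2/r^2 = 6.674e-11 * 3.200e+25 * 9.900e+25 / (9.000e+09)^2 = 6.674e-11 * 3.168e+51 / 8.100e+19 = 2.610e+21

2.610e+21 N


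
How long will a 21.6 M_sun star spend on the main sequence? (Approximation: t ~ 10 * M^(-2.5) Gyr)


t = 10 * M^(-2.5) = 10 * 21.6^(-2.5) = 0.0046

0.0046 Gyr


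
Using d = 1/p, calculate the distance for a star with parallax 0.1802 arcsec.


d = 1/p = 1/0.1802 = 5.5494

5.5494 pc


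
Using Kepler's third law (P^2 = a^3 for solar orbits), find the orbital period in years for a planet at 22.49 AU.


P = a^(3/2) = 22.49^1.5 = 106.6557

106.6557 years


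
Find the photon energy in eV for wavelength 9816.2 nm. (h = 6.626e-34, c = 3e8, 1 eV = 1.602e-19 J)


E = hc/lambda = 6.626e-34 * 3e8 / 9.816e-06 = 2.025e-20 J = 0.1264 eV

0.1264 eV


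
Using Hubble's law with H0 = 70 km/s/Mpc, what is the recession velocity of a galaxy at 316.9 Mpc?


v = H0 * d = 70 * 316.9 = 22183.0

22183.0 km/s


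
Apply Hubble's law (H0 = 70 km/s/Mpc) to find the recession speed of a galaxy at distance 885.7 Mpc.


v = H0 * d = 70 * 885.7 = 61999.0

61999.0 km/s


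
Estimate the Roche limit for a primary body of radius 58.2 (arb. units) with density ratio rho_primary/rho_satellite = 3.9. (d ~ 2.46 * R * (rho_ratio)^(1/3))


d_Roche = 2.46 * 58.2 * 3.9^(1/3) = 225.3614

225.3614


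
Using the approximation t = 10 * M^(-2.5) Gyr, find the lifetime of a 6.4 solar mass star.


t = 10 * M^(-2.5) = 10 * 6.4^(-2.5) = 0.0965

0.0965 Gyr


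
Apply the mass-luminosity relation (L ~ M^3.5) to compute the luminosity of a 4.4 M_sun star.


L/L_sun = (M/M_sun)^3.5 = 4.4^3.5 = 178.6835

178.6835 L_sun


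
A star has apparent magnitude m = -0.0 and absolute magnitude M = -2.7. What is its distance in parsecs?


d = 10^((m - M + 5)/5) = 10^((-0.0 - -2.7 + 5)/5) = 34.6737

34.6737 pc


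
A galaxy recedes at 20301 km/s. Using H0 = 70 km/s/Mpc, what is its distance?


d = v / H0 = 20301 / 70 = 290.0143

290.0143 Mpc


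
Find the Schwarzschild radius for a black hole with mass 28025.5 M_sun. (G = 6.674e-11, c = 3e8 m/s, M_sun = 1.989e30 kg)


M = 28025.5 * 1.989e30 kg = 5.57427195e+34 kg. rs = 2GM/c^2 = 2 * 6.674e-11 * 5.57427195e+34 / (3e8)^2 = 8.267e+07

8.267e+07 m


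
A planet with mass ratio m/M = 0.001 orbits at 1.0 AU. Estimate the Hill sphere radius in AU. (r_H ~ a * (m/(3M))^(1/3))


r_H = a * (m/3M)^(1/3) = 1.0 * (0.001/3)^(1/3) = 0.0693

0.0693 AU


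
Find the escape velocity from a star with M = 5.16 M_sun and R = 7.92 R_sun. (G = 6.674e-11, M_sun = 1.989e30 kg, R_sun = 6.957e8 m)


M = 5.16 * 1.989e30 kg = 1.026324e+31 kg; R = 7.92 * 6.957e8 m = 5.509944e+09 m. v_esc = sqrt(2GM/R) = sqrt(2 * 6.674e-11 * 1.026324e+31 / 5.509944e+09) = 498628.0995

498628.0995 m/s


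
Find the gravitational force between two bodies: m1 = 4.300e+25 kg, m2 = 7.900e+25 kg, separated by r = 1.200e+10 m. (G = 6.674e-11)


F = G*m1*m2/r^2 = 6.674e-11 * 4.300e+25 * 7.900e+25 / (1.200e+10)^2 = 6.674e-11 * 3.397e+51 / 1.440e+20 = 1.574e+21

1.574e+21 N


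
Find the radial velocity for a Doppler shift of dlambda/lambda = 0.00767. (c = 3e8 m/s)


v = (dlambda/lambda) * c = 0.00767 * 3e8 = 2.301e+06

2.301e+06 m/s


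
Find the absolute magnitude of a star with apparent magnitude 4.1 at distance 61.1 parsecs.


M = m - 5*log10(d) + 5 = 4.1 - 5*log10(61.1) + 5 = 0.1698

0.1698


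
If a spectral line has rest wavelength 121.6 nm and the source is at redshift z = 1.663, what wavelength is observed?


lam_obs = lam_emit * (1 + z) = 121.6 * (1 + 1.663) = 323.8208

323.8208 nm


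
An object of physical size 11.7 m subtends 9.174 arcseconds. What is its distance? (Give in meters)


D = size / theta_rad, theta_rad = 9.174 * pi/(180*3600) = 4.448e-05, D = 263058.4514

263058.4514 m


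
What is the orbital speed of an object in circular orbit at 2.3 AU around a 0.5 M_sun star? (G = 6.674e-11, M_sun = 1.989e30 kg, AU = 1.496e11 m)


v = sqrt(GM/r) = sqrt(6.674e-11 * 9.945e+29 / 3.441e+11) = 13888.8338

13888.8338 m/s


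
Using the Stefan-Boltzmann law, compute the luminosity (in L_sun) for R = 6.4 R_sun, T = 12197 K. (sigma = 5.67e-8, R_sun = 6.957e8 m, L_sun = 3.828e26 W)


R = 6.4 * 6.957e8 m = 4.45248e+09 m. L = 4*pi*R^2*sigma*T^4 = 4*pi*(4.45248e+09)^2 * 5.67e-8 * 12197^4 = 3.126143955e+29 W. L/L_sun = 3.126143955e+29 / 3.828e26 = 816.652

816.652 L_sun


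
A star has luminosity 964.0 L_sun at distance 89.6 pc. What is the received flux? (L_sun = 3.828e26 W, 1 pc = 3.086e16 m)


F = L / (4*pi*d^2) = 3.690e+29 / (4*pi*(2.765e+18)^2) = 3.841e-09

3.841e-09 W/m^2


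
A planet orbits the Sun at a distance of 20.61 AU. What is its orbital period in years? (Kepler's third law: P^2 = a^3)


P = a^(3/2) = 20.61^1.5 = 93.5658

93.5658 years


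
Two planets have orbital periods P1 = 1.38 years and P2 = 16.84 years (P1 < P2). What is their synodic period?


1/P_syn = |1/P1 - 1/P2| = |1/1.38 - 1/16.84| => P_syn = 1.5032

1.5032 years


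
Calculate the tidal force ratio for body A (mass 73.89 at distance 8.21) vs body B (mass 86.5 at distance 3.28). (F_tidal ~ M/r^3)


Ratio = (M1/r1^3) / (M2/r2^3) = (73.89/8.21^3) / (86.5/3.28^3) = 0.0545

0.0545


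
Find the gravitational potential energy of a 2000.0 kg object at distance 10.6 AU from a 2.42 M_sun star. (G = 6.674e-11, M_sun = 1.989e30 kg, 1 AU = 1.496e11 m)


M = 2.42 * 1.989e30 kg = 4.81338e+30 kg; r = 10.6 AU * 1.496e11 m/AU = 1.58576e+12 m. U = -GM*m/r = -(6.674e-11 * 4.81338e+30 * 2000.0) / 1.58576e+12 = -4.052e+11

-4.052e+11 J


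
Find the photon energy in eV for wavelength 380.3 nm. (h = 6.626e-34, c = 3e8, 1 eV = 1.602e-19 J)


E = hc/lambda = 6.626e-34 * 3e8 / 3.803e-07 = 5.227e-19 J = 3.2628 eV

3.2628 eV


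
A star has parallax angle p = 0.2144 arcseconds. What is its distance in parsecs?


d = 1/p = 1/0.2144 = 4.6642

4.6642 pc


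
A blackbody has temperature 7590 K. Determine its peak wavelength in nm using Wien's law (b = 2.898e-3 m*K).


lam_max = b / T = 2.898e-3 / 7590 = 3.818e-07 m = 381.8182 nm

381.8182 nm


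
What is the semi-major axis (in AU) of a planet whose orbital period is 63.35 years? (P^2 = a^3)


a = P^(2/3) = 63.35^(2/3) = 15.8915

15.8915 AU


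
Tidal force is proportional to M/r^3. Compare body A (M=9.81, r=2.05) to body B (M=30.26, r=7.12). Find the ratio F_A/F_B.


Ratio = (M1/r1^3) / (M2/r2^3) = (9.81/2.05^3) / (30.26/7.12^3) = 13.5825

13.5825


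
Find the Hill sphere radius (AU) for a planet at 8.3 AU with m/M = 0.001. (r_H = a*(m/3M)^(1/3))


r_H = a * (m/3M)^(1/3) = 8.3 * (0.001/3)^(1/3) = 0.5755

0.5755 AU


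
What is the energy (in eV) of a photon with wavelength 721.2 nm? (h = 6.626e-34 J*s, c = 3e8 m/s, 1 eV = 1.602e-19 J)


E = hc/lambda = 6.626e-34 * 3e8 / 7.212e-07 = 2.756e-19 J = 1.7205 eV

1.7205 eV


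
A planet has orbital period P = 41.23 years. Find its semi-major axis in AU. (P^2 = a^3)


a = P^(2/3) = 41.23^(2/3) = 11.9346

11.9346 AU


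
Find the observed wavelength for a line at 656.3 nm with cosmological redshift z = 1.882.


lam_obs = lam_emit * (1 + z) = 656.3 * (1 + 1.882) = 1891.4566

1891.4566 nm


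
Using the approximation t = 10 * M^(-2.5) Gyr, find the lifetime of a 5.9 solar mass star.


t = 10 * M^(-2.5) = 10 * 5.9^(-2.5) = 0.1183

0.1183 Gyr


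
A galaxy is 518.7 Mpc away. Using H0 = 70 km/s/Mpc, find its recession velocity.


v = H0 * d = 70 * 518.7 = 36309.0

36309.0 km/s


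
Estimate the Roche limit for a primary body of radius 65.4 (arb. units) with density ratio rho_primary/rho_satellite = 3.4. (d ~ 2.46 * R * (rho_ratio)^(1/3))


d_Roche = 2.46 * 65.4 * 3.4^(1/3) = 241.9204

241.9204


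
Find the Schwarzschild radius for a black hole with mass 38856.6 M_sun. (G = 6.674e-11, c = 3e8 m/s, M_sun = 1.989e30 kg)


M = 38856.6 * 1.989e30 kg = 7.72857774e+34 kg. rs = 2GM/c^2 = 2 * 6.674e-11 * 7.72857774e+34 / (3e8)^2 = 1.146e+08

1.146e+08 m


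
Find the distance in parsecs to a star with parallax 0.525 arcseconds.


d = 1/p = 1/0.525 = 1.9048

1.9048 pc


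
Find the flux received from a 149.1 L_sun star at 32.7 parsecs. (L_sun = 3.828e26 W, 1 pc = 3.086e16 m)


F = L / (4*pi*d^2) = 5.708e+28 / (4*pi*(1.009e+18)^2) = 4.460e-09

4.460e-09 W/m^2


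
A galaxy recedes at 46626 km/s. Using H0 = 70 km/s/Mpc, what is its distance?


d = v / H0 = 46626 / 70 = 666.0857

666.0857 Mpc


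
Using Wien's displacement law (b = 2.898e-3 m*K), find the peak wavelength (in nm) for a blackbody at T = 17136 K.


lam_max = b / T = 2.898e-3 / 17136 = 1.691e-07 m = 169.1176 nm

169.1176 nm


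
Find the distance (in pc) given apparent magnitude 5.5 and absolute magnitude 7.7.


d = 10^((m - M + 5)/5) = 10^((5.5 - 7.7 + 5)/5) = 3.6308

3.6308 pc


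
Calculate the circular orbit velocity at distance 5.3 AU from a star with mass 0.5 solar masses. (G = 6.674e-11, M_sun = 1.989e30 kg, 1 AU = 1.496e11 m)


v = sqrt(GM/r) = sqrt(6.674e-11 * 9.945e+29 / 7.929e+11) = 9149.3821

9149.3821 m/s


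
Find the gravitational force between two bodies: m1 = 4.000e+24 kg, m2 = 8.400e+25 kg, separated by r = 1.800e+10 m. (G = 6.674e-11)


F = G*m1*m2/r^2 = 6.674e-11 * 4.000e+24 * 8.400e+25 / (1.800e+10)^2 = 6.674e-11 * 3.360e+50 / 3.240e+20 = 6.921e+19

6.921e+19 N


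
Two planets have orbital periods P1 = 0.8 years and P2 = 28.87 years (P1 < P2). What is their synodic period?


1/P_syn = |1/P1 - 1/P2| = |1/0.8 - 1/28.87| => P_syn = 0.8228

0.8228 years


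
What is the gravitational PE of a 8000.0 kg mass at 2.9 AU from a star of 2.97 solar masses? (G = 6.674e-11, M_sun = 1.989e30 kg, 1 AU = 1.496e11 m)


M = 2.97 * 1.989e30 kg = 5.90733e+30 kg; r = 2.9 AU * 1.496e11 m/AU = 4.3384e+11 m. U = -GM*m/r = -(6.674e-11 * 5.90733e+30 * 8000.0) / 4.3384e+11 = -7.270e+12

-7.270e+12 J


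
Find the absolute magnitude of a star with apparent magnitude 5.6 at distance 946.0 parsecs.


M = m - 5*log10(d) + 5 = 5.6 - 5*log10(946.0) + 5 = -4.2795

-4.2795


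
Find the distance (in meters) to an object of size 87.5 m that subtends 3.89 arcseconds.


D = size / theta_rad, theta_rad = 3.89 * pi/(180*3600) = 1.886e-05, D = 4.640e+06

4.640e+06 m


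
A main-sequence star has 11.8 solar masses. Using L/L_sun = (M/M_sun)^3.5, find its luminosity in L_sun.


L/L_sun = (M/M_sun)^3.5 = 11.8^3.5 = 5644.0003

5644.0003 L_sun


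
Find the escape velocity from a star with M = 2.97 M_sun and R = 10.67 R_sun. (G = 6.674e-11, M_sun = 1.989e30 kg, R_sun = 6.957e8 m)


M = 2.97 * 1.989e30 kg = 5.90733e+30 kg; R = 10.67 * 6.957e8 m = 7.423119e+09 m. v_esc = sqrt(2GM/R) = sqrt(2 * 6.674e-11 * 5.90733e+30 / 7.423119e+09) = 325919.6189

325919.6189 m/s


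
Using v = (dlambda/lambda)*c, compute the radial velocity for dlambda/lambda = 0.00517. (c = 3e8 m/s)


v = (dlambda/lambda) * c = 0.00517 * 3e8 = 1.551e+06

1.551e+06 m/s


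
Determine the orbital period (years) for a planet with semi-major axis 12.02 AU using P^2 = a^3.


P = a^(3/2) = 12.02^1.5 = 41.6732

41.6732 years


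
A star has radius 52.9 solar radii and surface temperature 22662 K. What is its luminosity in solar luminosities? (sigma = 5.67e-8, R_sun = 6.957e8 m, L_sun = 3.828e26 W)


R = 52.9 * 6.957e8 m = 3.680253e+10 m. L = 4*pi*R^2*sigma*T^4 = 4*pi*(3.680253e+10)^2 * 5.67e-8 * 22662^4 = 2.545313111e+32 W. L/L_sun = 2.545313111e+32 / 3.828e26 = 664919.8304

664919.8304 L_sun


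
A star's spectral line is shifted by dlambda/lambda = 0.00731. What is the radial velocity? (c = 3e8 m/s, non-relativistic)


v = (dlambda/lambda) * c = 0.00731 * 3e8 = 2.193e+06

2.193e+06 m/s


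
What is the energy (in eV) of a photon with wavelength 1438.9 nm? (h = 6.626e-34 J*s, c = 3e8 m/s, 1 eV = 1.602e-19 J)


E = hc/lambda = 6.626e-34 * 3e8 / 1.439e-06 = 1.381e-19 J = 0.8623 eV

0.8623 eV


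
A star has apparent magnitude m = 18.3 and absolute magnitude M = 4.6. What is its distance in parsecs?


d = 10^((m - M + 5)/5) = 10^((18.3 - 4.6 + 5)/5) = 5495.4087

5495.4087 pc


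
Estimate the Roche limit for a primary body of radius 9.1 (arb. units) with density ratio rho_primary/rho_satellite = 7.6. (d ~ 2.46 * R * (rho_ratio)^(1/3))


d_Roche = 2.46 * 9.1 * 7.6^(1/3) = 44.013

44.013


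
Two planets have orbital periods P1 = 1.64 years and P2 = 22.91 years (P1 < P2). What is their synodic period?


1/P_syn = |1/P1 - 1/P2| = |1/1.64 - 1/22.91| => P_syn = 1.7665

1.7665 years


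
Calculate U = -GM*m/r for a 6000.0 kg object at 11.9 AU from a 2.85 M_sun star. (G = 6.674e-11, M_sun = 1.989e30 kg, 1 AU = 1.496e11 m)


M = 2.85 * 1.989e30 kg = 5.66865e+30 kg; r = 11.9 AU * 1.496e11 m/AU = 1.78024e+12 m. U = -GM*m/r = -(6.674e-11 * 5.66865e+30 * 6000.0) / 1.78024e+12 = -1.275e+12

-1.275e+12 J


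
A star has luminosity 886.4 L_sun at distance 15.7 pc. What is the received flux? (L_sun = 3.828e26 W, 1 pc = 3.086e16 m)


F = L / (4*pi*d^2) = 3.393e+29 / (4*pi*(4.845e+17)^2) = 1.150e-07

1.150e-07 W/m^2


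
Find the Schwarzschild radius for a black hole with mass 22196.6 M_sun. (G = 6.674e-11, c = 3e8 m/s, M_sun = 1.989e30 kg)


M = 22196.6 * 1.989e30 kg = 4.41490374e+34 kg. rs = 2GM/c^2 = 2 * 6.674e-11 * 4.41490374e+34 / (3e8)^2 = 6.548e+07

6.548e+07 m


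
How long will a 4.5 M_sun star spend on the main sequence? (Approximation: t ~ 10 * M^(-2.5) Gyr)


t = 10 * M^(-2.5) = 10 * 4.5^(-2.5) = 0.2328

0.2328 Gyr


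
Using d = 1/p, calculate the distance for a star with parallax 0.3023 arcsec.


d = 1/p = 1/0.3023 = 3.308

3.308 pc


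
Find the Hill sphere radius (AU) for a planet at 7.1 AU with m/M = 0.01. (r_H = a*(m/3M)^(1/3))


r_H = a * (m/3M)^(1/3) = 7.1 * (0.01/3)^(1/3) = 1.0606

1.0606 AU


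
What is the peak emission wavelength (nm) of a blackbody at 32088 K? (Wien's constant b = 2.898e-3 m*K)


lam_max = b / T = 2.898e-3 / 32088 = 9.031e-08 m = 90.3141 nm

90.3141 nm


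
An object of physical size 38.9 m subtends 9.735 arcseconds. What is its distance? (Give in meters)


D = size / theta_rad, theta_rad = 9.735 * pi/(180*3600) = 4.720e-05, D = 824211.7065

824211.7065 m


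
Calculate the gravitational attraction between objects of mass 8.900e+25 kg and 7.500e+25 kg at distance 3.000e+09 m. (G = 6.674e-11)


F = G*m1*m2/r^2 = 6.674e-11 * 8.900e+25 * 7.500e+25 / (3.000e+09)^2 = 6.674e-11 * 6.675e+51 / 9.000e+18 = 4.950e+22

4.950e+22 N


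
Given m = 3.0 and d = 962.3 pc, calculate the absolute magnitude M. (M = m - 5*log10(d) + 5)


M = m - 5*log10(d) + 5 = 3.0 - 5*log10(962.3) + 5 = -6.9166

-6.9166


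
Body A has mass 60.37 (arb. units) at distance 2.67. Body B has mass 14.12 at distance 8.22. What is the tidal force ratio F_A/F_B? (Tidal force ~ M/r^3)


Ratio = (M1/r1^3) / (M2/r2^3) = (60.37/2.67^3) / (14.12/8.22^3) = 124.7579

124.7579


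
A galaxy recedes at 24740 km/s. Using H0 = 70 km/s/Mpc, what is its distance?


d = v / H0 = 24740 / 70 = 353.4286

353.4286 Mpc


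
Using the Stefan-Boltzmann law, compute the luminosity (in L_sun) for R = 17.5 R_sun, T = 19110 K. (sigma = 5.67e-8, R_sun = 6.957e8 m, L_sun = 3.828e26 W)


R = 17.5 * 6.957e8 m = 1.217475e+10 m. L = 4*pi*R^2*sigma*T^4 = 4*pi*(1.217475e+10)^2 * 5.67e-8 * 19110^4 = 1.40849651e+31 W. L/L_sun = 1.40849651e+31 / 3.828e26 = 36794.5797

36794.5797 L_sun


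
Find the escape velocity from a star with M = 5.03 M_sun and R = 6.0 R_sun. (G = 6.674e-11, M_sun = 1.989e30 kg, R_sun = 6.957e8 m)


M = 5.03 * 1.989e30 kg = 1.000467e+31 kg; R = 6.0 * 6.957e8 m = 4.1742e+09 m. v_esc = sqrt(2GM/R) = sqrt(2 * 6.674e-11 * 1.000467e+31 / 4.1742e+09) = 565617.5238

565617.5238 m/s


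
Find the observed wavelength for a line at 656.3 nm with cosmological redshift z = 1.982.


lam_obs = lam_emit * (1 + z) = 656.3 * (1 + 1.982) = 1957.0866

1957.0866 nm


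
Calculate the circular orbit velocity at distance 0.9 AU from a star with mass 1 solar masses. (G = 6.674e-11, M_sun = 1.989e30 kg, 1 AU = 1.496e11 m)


v = sqrt(GM/r) = sqrt(6.674e-11 * 1.989e+30 / 1.346e+11) = 31399.5512

31399.5512 m/s


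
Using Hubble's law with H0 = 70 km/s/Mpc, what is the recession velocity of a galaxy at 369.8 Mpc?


v = H0 * d = 70 * 369.8 = 25886.0

25886.0 km/s


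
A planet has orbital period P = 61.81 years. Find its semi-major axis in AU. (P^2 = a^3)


a = P^(2/3) = 61.81^(2/3) = 15.6329

15.6329 AU


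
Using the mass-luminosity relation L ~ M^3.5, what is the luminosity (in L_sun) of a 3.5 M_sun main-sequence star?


L/L_sun = (M/M_sun)^3.5 = 3.5^3.5 = 80.2118

80.2118 L_sun


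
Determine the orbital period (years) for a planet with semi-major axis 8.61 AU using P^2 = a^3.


P = a^(3/2) = 8.61^1.5 = 25.2642

25.2642 years


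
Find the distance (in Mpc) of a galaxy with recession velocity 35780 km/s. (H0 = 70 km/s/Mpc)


d = v / H0 = 35780 / 70 = 511.1429

511.1429 Mpc


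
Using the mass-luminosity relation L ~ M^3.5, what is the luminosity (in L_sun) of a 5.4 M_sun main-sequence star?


L/L_sun = (M/M_sun)^3.5 = 5.4^3.5 = 365.9133

365.9133 L_sun


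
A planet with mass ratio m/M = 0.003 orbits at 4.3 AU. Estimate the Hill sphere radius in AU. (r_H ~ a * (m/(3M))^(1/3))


r_H = a * (m/3M)^(1/3) = 4.3 * (0.003/3)^(1/3) = 0.43

0.43 AU


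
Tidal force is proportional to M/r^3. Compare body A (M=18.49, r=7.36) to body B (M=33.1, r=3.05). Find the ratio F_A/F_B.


Ratio = (M1/r1^3) / (M2/r2^3) = (18.49/7.36^3) / (33.1/3.05^3) = 0.0398

0.0398


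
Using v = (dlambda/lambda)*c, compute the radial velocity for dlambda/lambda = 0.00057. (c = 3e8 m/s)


v = (dlambda/lambda) * c = 0.00057 * 3e8 = 171000.0

171000.0 m/s


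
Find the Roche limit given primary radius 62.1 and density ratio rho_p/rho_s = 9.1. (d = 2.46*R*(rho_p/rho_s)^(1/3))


d_Roche = 2.46 * 62.1 * 9.1^(1/3) = 318.9387

318.9387


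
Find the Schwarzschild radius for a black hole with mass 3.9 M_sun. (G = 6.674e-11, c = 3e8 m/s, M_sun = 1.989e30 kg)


M = 3.9 * 1.989e30 kg = 7.7571e+30 kg. rs = 2GM/c^2 = 2 * 6.674e-11 * 7.7571e+30 / (3e8)^2 = 11504.6412

11504.6412 m


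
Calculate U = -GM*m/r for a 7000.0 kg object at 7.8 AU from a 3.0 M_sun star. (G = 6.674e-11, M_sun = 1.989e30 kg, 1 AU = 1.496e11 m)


M = 3.0 * 1.989e30 kg = 5.967e+30 kg; r = 7.8 AU * 1.496e11 m/AU = 1.16688e+12 m. U = -GM*m/r = -(6.674e-11 * 5.967e+30 * 7000.0) / 1.16688e+12 = -2.389e+12

-2.389e+12 J


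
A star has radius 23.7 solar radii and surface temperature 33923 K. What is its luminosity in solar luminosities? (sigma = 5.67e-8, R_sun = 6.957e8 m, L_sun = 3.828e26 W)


R = 23.7 * 6.957e8 m = 1.648809e+10 m. L = 4*pi*R^2*sigma*T^4 = 4*pi*(1.648809e+10)^2 * 5.67e-8 * 33923^4 = 2.56513739e+32 W. L/L_sun = 2.56513739e+32 / 3.828e26 = 670098.5868

670098.5868 L_sun


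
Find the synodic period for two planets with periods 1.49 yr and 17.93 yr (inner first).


1/P_syn = |1/P1 - 1/P2| = |1/1.49 - 1/17.93| => P_syn = 1.625

1.625 years


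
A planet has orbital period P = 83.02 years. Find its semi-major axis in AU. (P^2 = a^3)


a = P^(2/3) = 83.02^(2/3) = 19.0307

19.0307 AU


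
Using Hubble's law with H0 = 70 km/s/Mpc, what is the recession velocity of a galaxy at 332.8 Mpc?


v = H0 * d = 70 * 332.8 = 23296.0

23296.0 km/s


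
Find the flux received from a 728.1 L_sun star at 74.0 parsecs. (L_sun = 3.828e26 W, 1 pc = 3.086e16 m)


F = L / (4*pi*d^2) = 2.787e+29 / (4*pi*(2.284e+18)^2) = 4.253e-09

4.253e-09 W/m^2


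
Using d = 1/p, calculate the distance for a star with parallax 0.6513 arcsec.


d = 1/p = 1/0.6513 = 1.5354

1.5354 pc


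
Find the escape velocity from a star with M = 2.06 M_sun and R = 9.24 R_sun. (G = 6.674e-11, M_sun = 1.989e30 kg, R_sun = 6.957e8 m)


M = 2.06 * 1.989e30 kg = 4.09734e+30 kg; R = 9.24 * 6.957e8 m = 6.428268e+09 m. v_esc = sqrt(2GM/R) = sqrt(2 * 6.674e-11 * 4.09734e+30 / 6.428268e+09) = 291683.6685

291683.6685 m/s


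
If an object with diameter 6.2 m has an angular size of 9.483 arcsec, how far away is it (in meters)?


D = size / theta_rad, theta_rad = 9.483 * pi/(180*3600) = 4.597e-05, D = 134856.2479

134856.2479 m


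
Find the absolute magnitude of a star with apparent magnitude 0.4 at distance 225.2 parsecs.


M = m - 5*log10(d) + 5 = 0.4 - 5*log10(225.2) + 5 = -6.3628

-6.3628


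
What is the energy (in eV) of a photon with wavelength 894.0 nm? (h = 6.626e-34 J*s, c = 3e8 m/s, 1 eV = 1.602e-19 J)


E = hc/lambda = 6.626e-34 * 3e8 / 8.940e-07 = 2.223e-19 J = 1.3879 eV

1.3879 eV


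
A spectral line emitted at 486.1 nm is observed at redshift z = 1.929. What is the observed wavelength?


lam_obs = lam_emit * (1 + z) = 486.1 * (1 + 1.929) = 1423.7869

1423.7869 nm


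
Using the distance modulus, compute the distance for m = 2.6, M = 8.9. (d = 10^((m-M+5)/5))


d = 10^((m - M + 5)/5) = 10^((2.6 - 8.9 + 5)/5) = 0.5495

0.5495 pc


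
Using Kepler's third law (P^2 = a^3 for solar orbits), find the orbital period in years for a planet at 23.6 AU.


P = a^(3/2) = 23.6^1.5 = 114.6484

114.6484 years


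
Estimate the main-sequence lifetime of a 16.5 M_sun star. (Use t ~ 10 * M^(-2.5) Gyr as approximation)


t = 10 * M^(-2.5) = 10 * 16.5^(-2.5) = 0.009

0.009 Gyr


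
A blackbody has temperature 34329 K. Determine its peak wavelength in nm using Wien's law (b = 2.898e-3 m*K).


lam_max = b / T = 2.898e-3 / 34329 = 8.442e-08 m = 84.4184 nm

84.4184 nm


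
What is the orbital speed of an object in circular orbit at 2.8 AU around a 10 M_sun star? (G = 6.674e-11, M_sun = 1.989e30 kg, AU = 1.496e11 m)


v = sqrt(GM/r) = sqrt(6.674e-11 * 1.989e+31 / 4.189e+11) = 56294.4629

56294.4629 m/s


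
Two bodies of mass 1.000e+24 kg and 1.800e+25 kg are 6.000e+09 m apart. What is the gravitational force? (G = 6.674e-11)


F = G*m1*m2/r^2 = 6.674e-11 * 1.000e+24 * 1.800e+25 / (6.000e+09)^2 = 6.674e-11 * 1.800e+49 / 3.600e+19 = 3.337e+19

3.337e+19 N
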